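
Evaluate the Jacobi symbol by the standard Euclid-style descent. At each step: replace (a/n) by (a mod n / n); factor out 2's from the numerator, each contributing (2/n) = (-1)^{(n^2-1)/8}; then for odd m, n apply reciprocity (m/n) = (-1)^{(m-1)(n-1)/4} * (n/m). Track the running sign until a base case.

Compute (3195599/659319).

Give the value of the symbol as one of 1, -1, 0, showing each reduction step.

1

(3195599/659319): 3195599 mod 659319 = 558323, so (3195599/659319) = (558323/659319)
flip (558323/659319) -> (659319/558323): both odd, 558323 mod 4 = 3, 659319 mod 4 = 3, so the flip contributes -1; sign now -1
(659319/558323): 659319 mod 558323 = 100996, so (659319/558323) = (100996/558323)
factor out 2^2: 100996 = 2^2·25249; with 558323 mod 8 = 3, (2/558323) = -1; sign now -1; continue with (25249/558323)
flip (25249/558323) -> (558323/25249): both odd, 25249 mod 4 = 1, 558323 mod 4 = 3, so the flip contributes +1; sign now -1
(558323/25249): 558323 mod 25249 = 2845, so (558323/25249) = (2845/25249)
flip (2845/25249) -> (25249/2845): both odd, 2845 mod 4 = 1, 25249 mod 4 = 1, so the flip contributes +1; sign now -1
(25249/2845): 25249 mod 2845 = 2489, so (25249/2845) = (2489/2845)
flip (2489/2845) -> (2845/2489): both odd, 2489 mod 4 = 1, 2845 mod 4 = 1, so the flip contributes +1; sign now -1
(2845/2489): 2845 mod 2489 = 356, so (2845/2489) = (356/2489)
factor out 2^2: 356 = 2^2·89; with 2489 mod 8 = 1, (2/2489) = +1; sign now -1; continue with (89/2489)
flip (89/2489) -> (2489/89): both odd, 89 mod 4 = 1, 2489 mod 4 = 1, so the flip contributes +1; sign now -1
(2489/89): 2489 mod 89 = 86, so (2489/89) = (86/89)
factor out 2^1: 86 = 2^1·43; with 89 mod 8 = 1, (2/89) = +1; sign now -1; continue with (43/89)
flip (43/89) -> (89/43): both odd, 43 mod 4 = 3, 89 mod 4 = 1, so the flip contributes +1; sign now -1
(89/43): 89 mod 43 = 3, so (89/43) = (3/43)
flip (3/43) -> (43/3): both odd, 3 mod 4 = 3, 43 mod 4 = 3, so the flip contributes -1; sign now +1
(43/3): 43 mod 3 = 1, so (43/3) = (1/3)
reached (1/3) = 1, so the symbol is +1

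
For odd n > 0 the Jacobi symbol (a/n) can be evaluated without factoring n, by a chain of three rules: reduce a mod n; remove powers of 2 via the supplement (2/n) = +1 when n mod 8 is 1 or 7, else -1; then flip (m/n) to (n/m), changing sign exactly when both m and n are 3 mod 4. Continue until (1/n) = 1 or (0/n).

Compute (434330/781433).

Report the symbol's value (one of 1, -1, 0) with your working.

-1

434330 = 2^1·217165; (2/781433) = +1 since 781433 mod 8 = 1, so (434330/781433) = (+1)^1·(217165/781433); sign now +1
reciprocity: (217165/781433) = +1·(781433/217165) since 217165 mod 4 = 1, 781433 mod 4 = 1; sign now +1
(781433/217165) = (129938/217165)   [reduce mod 217165]
129938 = 2^1·64969; (2/217165) = -1 since 217165 mod 8 = 5, so (129938/217165) = (-1)^1·(64969/217165); sign now -1
reciprocity: (64969/217165) = +1·(217165/64969) since 64969 mod 4 = 1, 217165 mod 4 = 1; sign now -1
(217165/64969) = (22258/64969)   [reduce mod 64969]
22258 = 2^1·11129; (2/64969) = +1 since 64969 mod 8 = 1, so (22258/64969) = (+1)^1·(11129/64969); sign now -1
reciprocity: (11129/64969) = +1·(64969/11129) since 11129 mod 4 = 1, 64969 mod 4 = 1; sign now -1
(64969/11129) = (9324/11129)   [reduce mod 11129]
9324 = 2^2·2331; (2/11129) = +1 since 11129 mod 8 = 1, so (9324/11129) = (+1)^2·(2331/11129); sign now -1
reciprocity: (2331/11129) = +1·(11129/2331) since 2331 mod 4 = 3, 11129 mod 4 = 1; sign now -1
(11129/2331) = (1805/2331)   [reduce mod 2331]
reciprocity: (1805/2331) = +1·(2331/1805) since 1805 mod 4 = 1, 2331 mod 4 = 3; sign now -1
(2331/1805) = (526/1805)   [reduce mod 1805]
526 = 2^1·263; (2/1805) = -1 since 1805 mod 8 = 5, so (526/1805) = (-1)^1·(263/1805); sign now +1
reciprocity: (263/1805) = +1·(1805/263) since 263 mod 4 = 3, 1805 mod 4 = 1; sign now +1
(1805/263) = (227/263)   [reduce mod 263]
reciprocity: (227/263) = -1·(263/227) since 227 mod 4 = 3, 263 mod 4 = 3; sign now -1
(263/227) = (36/227)   [reduce mod 227]
36 = 2^2·9; (2/227) = -1 since 227 mod 8 = 3, so (36/227) = (-1)^2·(9/227); sign now -1
reciprocity: (9/227) = +1·(227/9) since 9 mod 4 = 1, 227 mod 4 = 3; sign now -1
(227/9) = (2/9)   [reduce mod 9]
2 = 2^1·1; (2/9) = +1 since 9 mod 8 = 1, so (2/9) = (+1)^1·(1/9); sign now -1
(1/9) = 1; final value = sign = -1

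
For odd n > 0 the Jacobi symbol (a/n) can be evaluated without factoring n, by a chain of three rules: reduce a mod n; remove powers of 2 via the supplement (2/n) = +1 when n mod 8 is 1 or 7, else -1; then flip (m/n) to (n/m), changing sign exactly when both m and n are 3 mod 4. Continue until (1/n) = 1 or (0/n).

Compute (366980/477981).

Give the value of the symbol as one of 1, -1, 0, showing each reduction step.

366980 = 2^2·91745; (2/477981) = -1 since 477981 mod 8 = 5, so (366980/477981) = (-1)^2·(91745/477981); sign now +1
reciprocity: (91745/477981) = +1·(477981/91745) since 91745 mod 4 = 1, 477981 mod 4 = 1; sign now +1
(477981/91745) = (19256/91745)   [reduce mod 91745]
19256 = 2^3·2407; (2/91745) = +1 since 91745 mod 8 = 1, so (19256/91745) = (+1)^3·(2407/91745); sign now +1
reciprocity: (2407/91745) = +1·(91745/2407) since 2407 mod 4 = 3, 91745 mod 4 = 1; sign now +1
(91745/2407) = (279/2407)   [reduce mod 2407]
reciprocity: (279/2407) = -1·(2407/279) since 279 mod 4 = 3, 2407 mod 4 = 3; sign now -1
(2407/279) = (175/279)   [reduce mod 279]
reciprocity: (175/279) = -1·(279/175) since 175 mod 4 = 3, 279 mod 4 = 3; sign now +1
(279/175) = (104/175)   [reduce mod 175]
104 = 2^3·13; (2/175) = +1 since 175 mod 8 = 7, so (104/175) = (+1)^3·(13/175); sign now +1
reciprocity: (13/175) = +1·(175/13) since 13 mod 4 = 1, 175 mod 4 = 3; sign now +1
(175/13) = (6/13)   [reduce mod 13]
6 = 2^1·3; (2/13) = -1 since 13 mod 8 = 5, so (6/13) = (-1)^1·(3/13); sign now -1
reciprocity: (3/13) = +1·(13/3) since 3 mod 4 = 3, 13 mod 4 = 1; sign now -1
(13/3) = (1/3)   [reduce mod 3]
(1/3) = 1; final value = sign = -1

-1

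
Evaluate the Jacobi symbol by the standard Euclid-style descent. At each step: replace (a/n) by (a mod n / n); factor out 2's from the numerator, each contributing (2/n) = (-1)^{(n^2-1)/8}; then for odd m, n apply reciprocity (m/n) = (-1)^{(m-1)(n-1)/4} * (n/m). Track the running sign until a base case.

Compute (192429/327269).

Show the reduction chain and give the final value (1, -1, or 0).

flip (192429/327269) -> (327269/192429): both odd, 192429 mod 4 = 1, 327269 mod 4 = 1, so the flip contributes +1; sign now +1
(327269/192429): 327269 mod 192429 = 134840, so (327269/192429) = (134840/192429)
factor out 2^3: 134840 = 2^3·16855; with 192429 mod 8 = 5, (2/192429) = -1; sign now -1; continue with (16855/192429)
flip (16855/192429) -> (192429/16855): both odd, 16855 mod 4 = 3, 192429 mod 4 = 1, so the flip contributes +1; sign now -1
(192429/16855): 192429 mod 16855 = 7024, so (192429/16855) = (7024/16855)
factor out 2^4: 7024 = 2^4·439; with 16855 mod 8 = 7, (2/16855) = +1; sign now -1; continue with (439/16855)
flip (439/16855) -> (16855/439): both odd, 439 mod 4 = 3, 16855 mod 4 = 3, so the flip contributes -1; sign now +1
(16855/439): 16855 mod 439 = 173, so (16855/439) = (173/439)
flip (173/439) -> (439/173): both odd, 173 mod 4 = 1, 439 mod 4 = 3, so the flip contributes +1; sign now +1
(439/173): 439 mod 173 = 93, so (439/173) = (93/173)
flip (93/173) -> (173/93): both odd, 93 mod 4 = 1, 173 mod 4 = 1, so the flip contributes +1; sign now +1
(173/93): 173 mod 93 = 80, so (173/93) = (80/93)
factor out 2^4: 80 = 2^4·5; with 93 mod 8 = 5, (2/93) = -1; sign now +1; continue with (5/93)
flip (5/93) -> (93/5): both odd, 5 mod 4 = 1, 93 mod 4 = 1, so the flip contributes +1; sign now +1
(93/5): 93 mod 5 = 3, so (93/5) = (3/5)
flip (3/5) -> (5/3): both odd, 3 mod 4 = 3, 5 mod 4 = 1, so the flip contributes +1; sign now +1
(5/3): 5 mod 3 = 2, so (5/3) = (2/3)
factor out 2^1: 2 = 2^1·1; with 3 mod 8 = 3, (2/3) = -1; sign now -1; continue with (1/3)
reached (1/3) = 1, so the symbol is -1

-1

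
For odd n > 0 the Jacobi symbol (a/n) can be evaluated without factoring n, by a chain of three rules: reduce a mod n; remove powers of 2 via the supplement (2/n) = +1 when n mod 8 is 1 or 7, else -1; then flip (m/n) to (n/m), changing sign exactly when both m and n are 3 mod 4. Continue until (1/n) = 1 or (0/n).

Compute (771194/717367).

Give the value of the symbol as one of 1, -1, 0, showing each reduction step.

1

(771194/717367) = (53827/717367)   [reduce mod 717367]
reciprocity: (53827/717367) = -1·(717367/53827) since 53827 mod 4 = 3, 717367 mod 4 = 3; sign now -1
(717367/53827) = (17616/53827)   [reduce mod 53827]
17616 = 2^4·1101; (2/53827) = -1 since 53827 mod 8 = 3, so (17616/53827) = (-1)^4·(1101/53827); sign now -1
reciprocity: (1101/53827) = +1·(53827/1101) since 1101 mod 4 = 1, 53827 mod 4 = 3; sign now -1
(53827/1101) = (979/1101)   [reduce mod 1101]
reciprocity: (979/1101) = +1·(1101/979) since 979 mod 4 = 3, 1101 mod 4 = 1; sign now -1
(1101/979) = (122/979)   [reduce mod 979]
122 = 2^1·61; (2/979) = -1 since 979 mod 8 = 3, so (122/979) = (-1)^1·(61/979); sign now +1
reciprocity: (61/979) = +1·(979/61) since 61 mod 4 = 1, 979 mod 4 = 3; sign now +1
(979/61) = (3/61)   [reduce mod 61]
reciprocity: (3/61) = +1·(61/3) since 3 mod 4 = 3, 61 mod 4 = 1; sign now +1
(61/3) = (1/3)   [reduce mod 3]
(1/3) = 1; final value = sign = +1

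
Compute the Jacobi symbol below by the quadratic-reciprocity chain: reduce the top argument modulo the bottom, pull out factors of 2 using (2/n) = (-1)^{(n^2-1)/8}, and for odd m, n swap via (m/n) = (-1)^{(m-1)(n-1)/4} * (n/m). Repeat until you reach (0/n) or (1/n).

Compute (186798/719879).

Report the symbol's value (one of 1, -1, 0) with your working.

186798 = 2^1·93399; (2/719879) = +1 since 719879 mod 8 = 7, so (186798/719879) = (+1)^1·(93399/719879); sign now +1
reciprocity: (93399/719879) = -1·(719879/93399) since 93399 mod 4 = 3, 719879 mod 4 = 3; sign now -1
(719879/93399) = (66086/93399)   [reduce mod 93399]
66086 = 2^1·33043; (2/93399) = +1 since 93399 mod 8 = 7, so (66086/93399) = (+1)^1·(33043/93399); sign now -1
reciprocity: (33043/93399) = -1·(93399/33043) since 33043 mod 4 = 3, 93399 mod 4 = 3; sign now +1
(93399/33043) = (27313/33043)   [reduce mod 33043]
reciprocity: (27313/33043) = +1·(33043/27313) since 27313 mod 4 = 1, 33043 mod 4 = 3; sign now +1
(33043/27313) = (5730/27313)   [reduce mod 27313]
5730 = 2^1·2865; (2/27313) = +1 since 27313 mod 8 = 1, so (5730/27313) = (+1)^1·(2865/27313); sign now +1
reciprocity: (2865/27313) = +1·(27313/2865) since 2865 mod 4 = 1, 27313 mod 4 = 1; sign now +1
(27313/2865) = (1528/2865)   [reduce mod 2865]
1528 = 2^3·191; (2/2865) = +1 since 2865 mod 8 = 1, so (1528/2865) = (+1)^3·(191/2865); sign now +1
reciprocity: (191/2865) = +1·(2865/191) since 191 mod 4 = 3, 2865 mod 4 = 1; sign now +1
(2865/191) = (0/191)   [reduce mod 191]
(0/191) = 0   [gcd(a, n) > 1]; final value = 0

0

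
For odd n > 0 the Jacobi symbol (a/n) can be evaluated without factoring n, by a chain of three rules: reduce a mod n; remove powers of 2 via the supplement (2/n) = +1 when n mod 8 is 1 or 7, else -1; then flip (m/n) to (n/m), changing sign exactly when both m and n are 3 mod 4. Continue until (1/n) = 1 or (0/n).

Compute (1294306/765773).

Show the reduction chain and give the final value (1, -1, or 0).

1

(1294306/765773): 1294306 mod 765773 = 528533, so (1294306/765773) = (528533/765773)
flip (528533/765773) -> (765773/528533): both odd, 528533 mod 4 = 1, 765773 mod 4 = 1, so the flip contributes +1; sign now +1
(765773/528533): 765773 mod 528533 = 237240, so (765773/528533) = (237240/528533)
factor out 2^3: 237240 = 2^3·29655; with 528533 mod 8 = 5, (2/528533) = -1; sign now -1; continue with (29655/528533)
flip (29655/528533) -> (528533/29655): both odd, 29655 mod 4 = 3, 528533 mod 4 = 1, so the flip contributes +1; sign now -1
(528533/29655): 528533 mod 29655 = 24398, so (528533/29655) = (24398/29655)
factor out 2^1: 24398 = 2^1·12199; with 29655 mod 8 = 7, (2/29655) = +1; sign now -1; continue with (12199/29655)
flip (12199/29655) -> (29655/12199): both odd, 12199 mod 4 = 3, 29655 mod 4 = 3, so the flip contributes -1; sign now +1
(29655/12199): 29655 mod 12199 = 5257, so (29655/12199) = (5257/12199)
flip (5257/12199) -> (12199/5257): both odd, 5257 mod 4 = 1, 12199 mod 4 = 3, so the flip contributes +1; sign now +1
(12199/5257): 12199 mod 5257 = 1685, so (12199/5257) = (1685/5257)
flip (1685/5257) -> (5257/1685): both odd, 1685 mod 4 = 1, 5257 mod 4 = 1, so the flip contributes +1; sign now +1
(5257/1685): 5257 mod 1685 = 202, so (5257/1685) = (202/1685)
factor out 2^1: 202 = 2^1·101; with 1685 mod 8 = 5, (2/1685) = -1; sign now -1; continue with (101/1685)
flip (101/1685) -> (1685/101): both odd, 101 mod 4 = 1, 1685 mod 4 = 1, so the flip contributes +1; sign now -1
(1685/101): 1685 mod 101 = 69, so (1685/101) = (69/101)
flip (69/101) -> (101/69): both odd, 69 mod 4 = 1, 101 mod 4 = 1, so the flip contributes +1; sign now -1
(101/69): 101 mod 69 = 32, so (101/69) = (32/69)
factor out 2^5: 32 = 2^5·1; with 69 mod 8 = 5, (2/69) = -1; sign now +1; continue with (1/69)
reached (1/69) = 1, so the symbol is +1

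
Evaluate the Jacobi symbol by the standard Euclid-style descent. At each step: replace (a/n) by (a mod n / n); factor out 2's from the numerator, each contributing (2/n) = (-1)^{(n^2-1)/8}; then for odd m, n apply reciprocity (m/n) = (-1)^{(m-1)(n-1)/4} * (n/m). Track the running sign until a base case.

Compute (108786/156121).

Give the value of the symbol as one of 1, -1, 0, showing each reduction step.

1

factor out 2^1: 108786 = 2^1·54393; with 156121 mod 8 = 1, (2/156121) = +1; sign now +1; continue with (54393/156121)
flip (54393/156121) -> (156121/54393): both odd, 54393 mod 4 = 1, 156121 mod 4 = 1, so the flip contributes +1; sign now +1
(156121/54393): 156121 mod 54393 = 47335, so (156121/54393) = (47335/54393)
flip (47335/54393) -> (54393/47335): both odd, 47335 mod 4 = 3, 54393 mod 4 = 1, so the flip contributes +1; sign now +1
(54393/47335): 54393 mod 47335 = 7058, so (54393/47335) = (7058/47335)
factor out 2^1: 7058 = 2^1·3529; with 47335 mod 8 = 7, (2/47335) = +1; sign now +1; continue with (3529/47335)
flip (3529/47335) -> (47335/3529): both odd, 3529 mod 4 = 1, 47335 mod 4 = 3, so the flip contributes +1; sign now +1
(47335/3529): 47335 mod 3529 = 1458, so (47335/3529) = (1458/3529)
factor out 2^1: 1458 = 2^1·729; with 3529 mod 8 = 1, (2/3529) = +1; sign now +1; continue with (729/3529)
flip (729/3529) -> (3529/729): both odd, 729 mod 4 = 1, 3529 mod 4 = 1, so the flip contributes +1; sign now +1
(3529/729): 3529 mod 729 = 613, so (3529/729) = (613/729)
flip (613/729) -> (729/613): both odd, 613 mod 4 = 1, 729 mod 4 = 1, so the flip contributes +1; sign now +1
(729/613): 729 mod 613 = 116, so (729/613) = (116/613)
factor out 2^2: 116 = 2^2·29; with 613 mod 8 = 5, (2/613) = -1; sign now +1; continue with (29/613)
flip (29/613) -> (613/29): both odd, 29 mod 4 = 1, 613 mod 4 = 1, so the flip contributes +1; sign now +1
(613/29): 613 mod 29 = 4, so (613/29) = (4/29)
factor out 2^2: 4 = 2^2·1; with 29 mod 8 = 5, (2/29) = -1; sign now +1; continue with (1/29)
reached (1/29) = 1, so the symbol is +1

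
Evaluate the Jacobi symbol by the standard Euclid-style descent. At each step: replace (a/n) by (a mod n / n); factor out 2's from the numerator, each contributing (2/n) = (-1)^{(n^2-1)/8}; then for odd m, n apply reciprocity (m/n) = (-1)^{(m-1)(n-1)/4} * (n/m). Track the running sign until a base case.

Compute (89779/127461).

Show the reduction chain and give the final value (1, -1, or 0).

reciprocity: (89779/127461) = +1·(127461/89779) since 89779 mod 4 = 3, 127461 mod 4 = 1; sign now +1
(127461/89779) = (37682/89779)   [reduce mod 89779]
37682 = 2^1·18841; (2/89779) = -1 since 89779 mod 8 = 3, so (37682/89779) = (-1)^1·(18841/89779); sign now -1
reciprocity: (18841/89779) = +1·(89779/18841) since 18841 mod 4 = 1, 89779 mod 4 = 3; sign now -1
(89779/18841) = (14415/18841)   [reduce mod 18841]
reciprocity: (14415/18841) = +1·(18841/14415) since 14415 mod 4 = 3, 18841 mod 4 = 1; sign now -1
(18841/14415) = (4426/14415)   [reduce mod 14415]
4426 = 2^1·2213; (2/14415) = +1 since 14415 mod 8 = 7, so (4426/14415) = (+1)^1·(2213/14415); sign now -1
reciprocity: (2213/14415) = +1·(14415/2213) since 2213 mod 4 = 1, 14415 mod 4 = 3; sign now -1
(14415/2213) = (1137/2213)   [reduce mod 2213]
reciprocity: (1137/2213) = +1·(2213/1137) since 1137 mod 4 = 1, 2213 mod 4 = 1; sign now -1
(2213/1137) = (1076/1137)   [reduce mod 1137]
1076 = 2^2·269; (2/1137) = +1 since 1137 mod 8 = 1, so (1076/1137) = (+1)^2·(269/1137); sign now -1
reciprocity: (269/1137) = +1·(1137/269) since 269 mod 4 = 1, 1137 mod 4 = 1; sign now -1
(1137/269) = (61/269)   [reduce mod 269]
reciprocity: (61/269) = +1·(269/61) since 61 mod 4 = 1, 269 mod 4 = 1; sign now -1
(269/61) = (25/61)   [reduce mod 61]
reciprocity: (25/61) = +1·(61/25) since 25 mod 4 = 1, 61 mod 4 = 1; sign now -1
(61/25) = (11/25)   [reduce mod 25]
reciprocity: (11/25) = +1·(25/11) since 11 mod 4 = 3, 25 mod 4 = 1; sign now -1
(25/11) = (3/11)   [reduce mod 11]
reciprocity: (3/11) = -1·(11/3) since 3 mod 4 = 3, 11 mod 4 = 3; sign now +1
(11/3) = (2/3)   [reduce mod 3]
2 = 2^1·1; (2/3) = -1 since 3 mod 8 = 3, so (2/3) = (-1)^1·(1/3); sign now -1
(1/3) = 1; final value = sign = -1

-1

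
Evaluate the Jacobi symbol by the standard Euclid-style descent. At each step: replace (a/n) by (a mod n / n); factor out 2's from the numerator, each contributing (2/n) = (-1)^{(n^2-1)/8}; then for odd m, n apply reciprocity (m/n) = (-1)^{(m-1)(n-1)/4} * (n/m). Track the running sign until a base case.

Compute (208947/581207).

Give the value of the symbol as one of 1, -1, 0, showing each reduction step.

flip (208947/581207) -> (581207/208947): both odd, 208947 mod 4 = 3, 581207 mod 4 = 3, so the flip contributes -1; sign now -1
(581207/208947): 581207 mod 208947 = 163313, so (581207/208947) = (163313/208947)
flip (163313/208947) -> (208947/163313): both odd, 163313 mod 4 = 1, 208947 mod 4 = 3, so the flip contributes +1; sign now -1
(208947/163313): 208947 mod 163313 = 45634, so (208947/163313) = (45634/163313)
factor out 2^1: 45634 = 2^1·22817; with 163313 mod 8 = 1, (2/163313) = +1; sign now -1; continue with (22817/163313)
flip (22817/163313) -> (163313/22817): both odd, 22817 mod 4 = 1, 163313 mod 4 = 1, so the flip contributes +1; sign now -1
(163313/22817): 163313 mod 22817 = 3594, so (163313/22817) = (3594/22817)
factor out 2^1: 3594 = 2^1·1797; with 22817 mod 8 = 1, (2/22817) = +1; sign now -1; continue with (1797/22817)
flip (1797/22817) -> (22817/1797): both odd, 1797 mod 4 = 1, 22817 mod 4 = 1, so the flip contributes +1; sign now -1
(22817/1797): 22817 mod 1797 = 1253, so (22817/1797) = (1253/1797)
flip (1253/1797) -> (1797/1253): both odd, 1253 mod 4 = 1, 1797 mod 4 = 1, so the flip contributes +1; sign now -1
(1797/1253): 1797 mod 1253 = 544, so (1797/1253) = (544/1253)
factor out 2^5: 544 = 2^5·17; with 1253 mod 8 = 5, (2/1253) = -1; sign now +1; continue with (17/1253)
flip (17/1253) -> (1253/17): both odd, 17 mod 4 = 1, 1253 mod 4 = 1, so the flip contributes +1; sign now +1
(1253/17): 1253 mod 17 = 12, so (1253/17) = (12/17)
factor out 2^2: 12 = 2^2·3; with 17 mod 8 = 1, (2/17) = +1; sign now +1; continue with (3/17)
flip (3/17) -> (17/3): both odd, 3 mod 4 = 3, 17 mod 4 = 1, so the flip contributes +1; sign now +1
(17/3): 17 mod 3 = 2, so (17/3) = (2/3)
factor out 2^1: 2 = 2^1·1; with 3 mod 8 = 3, (2/3) = -1; sign now -1; continue with (1/3)
reached (1/3) = 1, so the symbol is -1

-1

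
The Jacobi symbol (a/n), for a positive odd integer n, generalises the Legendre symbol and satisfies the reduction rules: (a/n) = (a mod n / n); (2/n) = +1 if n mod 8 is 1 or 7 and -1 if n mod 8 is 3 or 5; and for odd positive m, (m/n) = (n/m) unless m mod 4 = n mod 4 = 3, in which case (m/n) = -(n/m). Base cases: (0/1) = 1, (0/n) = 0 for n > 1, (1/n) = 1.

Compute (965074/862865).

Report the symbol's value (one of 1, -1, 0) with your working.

1

(965074/862865) = (102209/862865)   [reduce mod 862865]
reciprocity: (102209/862865) = +1·(862865/102209) since 102209 mod 4 = 1, 862865 mod 4 = 1; sign now +1
(862865/102209) = (45193/102209)   [reduce mod 102209]
reciprocity: (45193/102209) = +1·(102209/45193) since 45193 mod 4 = 1, 102209 mod 4 = 1; sign now +1
(102209/45193) = (11823/45193)   [reduce mod 45193]
reciprocity: (11823/45193) = +1·(45193/11823) since 11823 mod 4 = 3, 45193 mod 4 = 1; sign now +1
(45193/11823) = (9724/11823)   [reduce mod 11823]
9724 = 2^2·2431; (2/11823) = +1 since 11823 mod 8 = 7, so (9724/11823) = (+1)^2·(2431/11823); sign now +1
reciprocity: (2431/11823) = -1·(11823/2431) since 2431 mod 4 = 3, 11823 mod 4 = 3; sign now -1
(11823/2431) = (2099/2431)   [reduce mod 2431]
reciprocity: (2099/2431) = -1·(2431/2099) since 2099 mod 4 = 3, 2431 mod 4 = 3; sign now +1
(2431/2099) = (332/2099)   [reduce mod 2099]
332 = 2^2·83; (2/2099) = -1 since 2099 mod 8 = 3, so (332/2099) = (-1)^2·(83/2099); sign now +1
reciprocity: (83/2099) = -1·(2099/83) since 83 mod 4 = 3, 2099 mod 4 = 3; sign now -1
(2099/83) = (24/83)   [reduce mod 83]
24 = 2^3·3; (2/83) = -1 since 83 mod 8 = 3, so (24/83) = (-1)^3·(3/83); sign now +1
reciprocity: (3/83) = -1·(83/3) since 3 mod 4 = 3, 83 mod 4 = 3; sign now -1
(83/3) = (2/3)   [reduce mod 3]
2 = 2^1·1; (2/3) = -1 since 3 mod 8 = 3, so (2/3) = (-1)^1·(1/3); sign now +1
(1/3) = 1; final value = sign = +1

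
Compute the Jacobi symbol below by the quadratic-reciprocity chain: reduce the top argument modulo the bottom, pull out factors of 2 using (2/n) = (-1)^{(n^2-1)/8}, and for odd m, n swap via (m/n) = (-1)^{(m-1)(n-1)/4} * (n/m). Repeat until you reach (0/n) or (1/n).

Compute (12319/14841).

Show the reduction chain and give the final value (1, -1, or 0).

0

flip (12319/14841) -> (14841/12319): both odd, 12319 mod 4 = 3, 14841 mod 4 = 1, so the flip contributes +1; sign now +1
(14841/12319): 14841 mod 12319 = 2522, so (14841/12319) = (2522/12319)
factor out 2^1: 2522 = 2^1·1261; with 12319 mod 8 = 7, (2/12319) = +1; sign now +1; continue with (1261/12319)
flip (1261/12319) -> (12319/1261): both odd, 1261 mod 4 = 1, 12319 mod 4 = 3, so the flip contributes +1; sign now +1
(12319/1261): 12319 mod 1261 = 970, so (12319/1261) = (970/1261)
factor out 2^1: 970 = 2^1·485; with 1261 mod 8 = 5, (2/1261) = -1; sign now -1; continue with (485/1261)
flip (485/1261) -> (1261/485): both odd, 485 mod 4 = 1, 1261 mod 4 = 1, so the flip contributes +1; sign now -1
(1261/485): 1261 mod 485 = 291, so (1261/485) = (291/485)
flip (291/485) -> (485/291): both odd, 291 mod 4 = 3, 485 mod 4 = 1, so the flip contributes +1; sign now -1
(485/291): 485 mod 291 = 194, so (485/291) = (194/291)
factor out 2^1: 194 = 2^1·97; with 291 mod 8 = 3, (2/291) = -1; sign now +1; continue with (97/291)
flip (97/291) -> (291/97): both odd, 97 mod 4 = 1, 291 mod 4 = 3, so the flip contributes +1; sign now +1
(291/97): 291 mod 97 = 0, so (291/97) = (0/97)
reached (0/97); gcd(a, n) > 1, so (0/97) = 0 and the symbol is 0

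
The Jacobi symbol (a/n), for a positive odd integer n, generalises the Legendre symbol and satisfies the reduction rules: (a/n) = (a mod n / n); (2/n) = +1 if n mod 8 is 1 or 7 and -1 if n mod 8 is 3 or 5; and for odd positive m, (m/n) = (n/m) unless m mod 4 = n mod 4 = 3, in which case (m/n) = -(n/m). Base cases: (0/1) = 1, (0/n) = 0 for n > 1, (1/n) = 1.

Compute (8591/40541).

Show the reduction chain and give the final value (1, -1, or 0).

0

flip (8591/40541) -> (40541/8591): both odd, 8591 mod 4 = 3, 40541 mod 4 = 1, so the flip contributes +1; sign now +1
(40541/8591): 40541 mod 8591 = 6177, so (40541/8591) = (6177/8591)
flip (6177/8591) -> (8591/6177): both odd, 6177 mod 4 = 1, 8591 mod 4 = 3, so the flip contributes +1; sign now +1
(8591/6177): 8591 mod 6177 = 2414, so (8591/6177) = (2414/6177)
factor out 2^1: 2414 = 2^1·1207; with 6177 mod 8 = 1, (2/6177) = +1; sign now +1; continue with (1207/6177)
flip (1207/6177) -> (6177/1207): both odd, 1207 mod 4 = 3, 6177 mod 4 = 1, so the flip contributes +1; sign now +1
(6177/1207): 6177 mod 1207 = 142, so (6177/1207) = (142/1207)
factor out 2^1: 142 = 2^1·71; with 1207 mod 8 = 7, (2/1207) = +1; sign now +1; continue with (71/1207)
flip (71/1207) -> (1207/71): both odd, 71 mod 4 = 3, 1207 mod 4 = 3, so the flip contributes -1; sign now -1
(1207/71): 1207 mod 71 = 0, so (1207/71) = (0/71)
reached (0/71); gcd(a, n) > 1, so (0/71) = 0 and the symbol is 0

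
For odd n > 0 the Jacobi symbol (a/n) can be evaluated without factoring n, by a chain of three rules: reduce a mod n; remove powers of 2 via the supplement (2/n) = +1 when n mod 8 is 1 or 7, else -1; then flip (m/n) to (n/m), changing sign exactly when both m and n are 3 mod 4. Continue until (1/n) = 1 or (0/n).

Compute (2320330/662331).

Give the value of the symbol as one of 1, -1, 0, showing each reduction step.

1

(2320330/662331): 2320330 mod 662331 = 333337, so (2320330/662331) = (333337/662331)
flip (333337/662331) -> (662331/333337): both odd, 333337 mod 4 = 1, 662331 mod 4 = 3, so the flip contributes +1; sign now +1
(662331/333337): 662331 mod 333337 = 328994, so (662331/333337) = (328994/333337)
factor out 2^1: 328994 = 2^1·164497; with 333337 mod 8 = 1, (2/333337) = +1; sign now +1; continue with (164497/333337)
flip (164497/333337) -> (333337/164497): both odd, 164497 mod 4 = 1, 333337 mod 4 = 1, so the flip contributes +1; sign now +1
(333337/164497): 333337 mod 164497 = 4343, so (333337/164497) = (4343/164497)
flip (4343/164497) -> (164497/4343): both odd, 4343 mod 4 = 3, 164497 mod 4 = 1, so the flip contributes +1; sign now +1
(164497/4343): 164497 mod 4343 = 3806, so (164497/4343) = (3806/4343)
factor out 2^1: 3806 = 2^1·1903; with 4343 mod 8 = 7, (2/4343) = +1; sign now +1; continue with (1903/4343)
flip (1903/4343) -> (4343/1903): both odd, 1903 mod 4 = 3, 4343 mod 4 = 3, so the flip contributes -1; sign now -1
(4343/1903): 4343 mod 1903 = 537, so (4343/1903) = (537/1903)
flip (537/1903) -> (1903/537): both odd, 537 mod 4 = 1, 1903 mod 4 = 3, so the flip contributes +1; sign now -1
(1903/537): 1903 mod 537 = 292, so (1903/537) = (292/537)
factor out 2^2: 292 = 2^2·73; with 537 mod 8 = 1, (2/537) = +1; sign now -1; continue with (73/537)
flip (73/537) -> (537/73): both odd, 73 mod 4 = 1, 537 mod 4 = 1, so the flip contributes +1; sign now -1
(537/73): 537 mod 73 = 26, so (537/73) = (26/73)
factor out 2^1: 26 = 2^1·13; with 73 mod 8 = 1, (2/73) = +1; sign now -1; continue with (13/73)
flip (13/73) -> (73/13): both odd, 13 mod 4 = 1, 73 mod 4 = 1, so the flip contributes +1; sign now -1
(73/13): 73 mod 13 = 8, so (73/13) = (8/13)
factor out 2^3: 8 = 2^3·1; with 13 mod 8 = 5, (2/13) = -1; sign now +1; continue with (1/13)
reached (1/13) = 1, so the symbol is +1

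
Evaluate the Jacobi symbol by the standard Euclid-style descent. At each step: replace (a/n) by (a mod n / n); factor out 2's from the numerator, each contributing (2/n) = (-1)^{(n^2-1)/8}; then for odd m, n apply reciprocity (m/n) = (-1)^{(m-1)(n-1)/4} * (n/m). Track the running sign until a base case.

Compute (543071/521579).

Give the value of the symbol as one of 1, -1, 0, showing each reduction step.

0

(543071/521579): 543071 mod 521579 = 21492, so (543071/521579) = (21492/521579)
factor out 2^2: 21492 = 2^2·5373; with 521579 mod 8 = 3, (2/521579) = -1; sign now +1; continue with (5373/521579)
flip (5373/521579) -> (521579/5373): both odd, 5373 mod 4 = 1, 521579 mod 4 = 3, so the flip contributes +1; sign now +1
(521579/5373): 521579 mod 5373 = 398, so (521579/5373) = (398/5373)
factor out 2^1: 398 = 2^1·199; with 5373 mod 8 = 5, (2/5373) = -1; sign now -1; continue with (199/5373)
flip (199/5373) -> (5373/199): both odd, 199 mod 4 = 3, 5373 mod 4 = 1, so the flip contributes +1; sign now -1
(5373/199): 5373 mod 199 = 0, so (5373/199) = (0/199)
reached (0/199); gcd(a, n) > 1, so (0/199) = 0 and the symbol is 0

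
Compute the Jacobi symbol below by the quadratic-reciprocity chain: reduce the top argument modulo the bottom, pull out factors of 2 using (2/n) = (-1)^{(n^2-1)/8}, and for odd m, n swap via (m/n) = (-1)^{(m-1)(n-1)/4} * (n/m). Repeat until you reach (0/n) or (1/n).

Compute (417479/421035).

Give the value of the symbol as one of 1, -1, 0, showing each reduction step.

1

flip (417479/421035) -> (421035/417479): both odd, 417479 mod 4 = 3, 421035 mod 4 = 3, so the flip contributes -1; sign now -1
(421035/417479): 421035 mod 417479 = 3556, so (421035/417479) = (3556/417479)
factor out 2^2: 3556 = 2^2·889; with 417479 mod 8 = 7, (2/417479) = +1; sign now -1; continue with (889/417479)
flip (889/417479) -> (417479/889): both odd, 889 mod 4 = 1, 417479 mod 4 = 3, so the flip contributes +1; sign now -1
(417479/889): 417479 mod 889 = 538, so (417479/889) = (538/889)
factor out 2^1: 538 = 2^1·269; with 889 mod 8 = 1, (2/889) = +1; sign now -1; continue with (269/889)
flip (269/889) -> (889/269): both odd, 269 mod 4 = 1, 889 mod 4 = 1, so the flip contributes +1; sign now -1
(889/269): 889 mod 269 = 82, so (889/269) = (82/269)
factor out 2^1: 82 = 2^1·41; with 269 mod 8 = 5, (2/269) = -1; sign now +1; continue with (41/269)
flip (41/269) -> (269/41): both odd, 41 mod 4 = 1, 269 mod 4 = 1, so the flip contributes +1; sign now +1
(269/41): 269 mod 41 = 23, so (269/41) = (23/41)
flip (23/41) -> (41/23): both odd, 23 mod 4 = 3, 41 mod 4 = 1, so the flip contributes +1; sign now +1
(41/23): 41 mod 23 = 18, so (41/23) = (18/23)
factor out 2^1: 18 = 2^1·9; with 23 mod 8 = 7, (2/23) = +1; sign now +1; continue with (9/23)
flip (9/23) -> (23/9): both odd, 9 mod 4 = 1, 23 mod 4 = 3, so the flip contributes +1; sign now +1
(23/9): 23 mod 9 = 5, so (23/9) = (5/9)
flip (5/9) -> (9/5): both odd, 5 mod 4 = 1, 9 mod 4 = 1, so the flip contributes +1; sign now +1
(9/5): 9 mod 5 = 4, so (9/5) = (4/5)
factor out 2^2: 4 = 2^2·1; with 5 mod 8 = 5, (2/5) = -1; sign now +1; continue with (1/5)
reached (1/5) = 1, so the symbol is +1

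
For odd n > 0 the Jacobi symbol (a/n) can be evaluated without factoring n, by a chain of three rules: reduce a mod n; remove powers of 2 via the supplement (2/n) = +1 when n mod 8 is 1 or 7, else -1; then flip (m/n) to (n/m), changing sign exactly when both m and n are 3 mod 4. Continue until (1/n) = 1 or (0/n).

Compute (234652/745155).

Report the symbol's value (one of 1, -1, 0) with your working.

1

factor out 2^2: 234652 = 2^2·58663; with 745155 mod 8 = 3, (2/745155) = -1; sign now +1; continue with (58663/745155)
flip (58663/745155) -> (745155/58663): both odd, 58663 mod 4 = 3, 745155 mod 4 = 3, so the flip contributes -1; sign now -1
(745155/58663): 745155 mod 58663 = 41199, so (745155/58663) = (41199/58663)
flip (41199/58663) -> (58663/41199): both odd, 41199 mod 4 = 3, 58663 mod 4 = 3, so the flip contributes -1; sign now +1
(58663/41199): 58663 mod 41199 = 17464, so (58663/41199) = (17464/41199)
factor out 2^3: 17464 = 2^3·2183; with 41199 mod 8 = 7, (2/41199) = +1; sign now +1; continue with (2183/41199)
flip (2183/41199) -> (41199/2183): both odd, 2183 mod 4 = 3, 41199 mod 4 = 3, so the flip contributes -1; sign now -1
(41199/2183): 41199 mod 2183 = 1905, so (41199/2183) = (1905/2183)
flip (1905/2183) -> (2183/1905): both odd, 1905 mod 4 = 1, 2183 mod 4 = 3, so the flip contributes +1; sign now -1
(2183/1905): 2183 mod 1905 = 278, so (2183/1905) = (278/1905)
factor out 2^1: 278 = 2^1·139; with 1905 mod 8 = 1, (2/1905) = +1; sign now -1; continue with (139/1905)
flip (139/1905) -> (1905/139): both odd, 139 mod 4 = 3, 1905 mod 4 = 1, so the flip contributes +1; sign now -1
(1905/139): 1905 mod 139 = 98, so (1905/139) = (98/139)
factor out 2^1: 98 = 2^1·49; with 139 mod 8 = 3, (2/139) = -1; sign now +1; continue with (49/139)
flip (49/139) -> (139/49): both odd, 49 mod 4 = 1, 139 mod 4 = 3, so the flip contributes +1; sign now +1
(139/49): 139 mod 49 = 41, so (139/49) = (41/49)
flip (41/49) -> (49/41): both odd, 41 mod 4 = 1, 49 mod 4 = 1, so the flip contributes +1; sign now +1
(49/41): 49 mod 41 = 8, so (49/41) = (8/41)
factor out 2^3: 8 = 2^3·1; with 41 mod 8 = 1, (2/41) = +1; sign now +1; continue with (1/41)
reached (1/41) = 1, so the symbol is +1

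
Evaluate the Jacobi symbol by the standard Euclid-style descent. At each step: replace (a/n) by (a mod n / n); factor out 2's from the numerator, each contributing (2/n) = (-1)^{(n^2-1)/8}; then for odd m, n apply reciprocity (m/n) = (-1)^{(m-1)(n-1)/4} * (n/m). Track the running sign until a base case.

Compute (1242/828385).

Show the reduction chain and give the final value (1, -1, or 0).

-1

1242 = 2^1·621; (2/828385) = +1 since 828385 mod 8 = 1, so (1242/828385) = (+1)^1·(621/828385); sign now +1
reciprocity: (621/828385) = +1·(828385/621) since 621 mod 4 = 1, 828385 mod 4 = 1; sign now +1
(828385/621) = (592/621)   [reduce mod 621]
592 = 2^4·37; (2/621) = -1 since 621 mod 8 = 5, so (592/621) = (-1)^4·(37/621); sign now +1
reciprocity: (37/621) = +1·(621/37) since 37 mod 4 = 1, 621 mod 4 = 1; sign now +1
(621/37) = (29/37)   [reduce mod 37]
reciprocity: (29/37) = +1·(37/29) since 29 mod 4 = 1, 37 mod 4 = 1; sign now +1
(37/29) = (8/29)   [reduce mod 29]
8 = 2^3·1; (2/29) = -1 since 29 mod 8 = 5, so (8/29) = (-1)^3·(1/29); sign now -1
(1/29) = 1; final value = sign = -1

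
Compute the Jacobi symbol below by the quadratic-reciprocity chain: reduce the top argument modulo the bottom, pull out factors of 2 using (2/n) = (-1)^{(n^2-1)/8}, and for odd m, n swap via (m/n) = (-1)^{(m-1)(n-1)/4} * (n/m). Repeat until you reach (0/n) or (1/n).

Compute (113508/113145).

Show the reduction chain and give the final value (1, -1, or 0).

(113508/113145) = (363/113145)   [reduce mod 113145]
reciprocity: (363/113145) = +1·(113145/363) since 363 mod 4 = 3, 113145 mod 4 = 1; sign now +1
(113145/363) = (252/363)   [reduce mod 363]
252 = 2^2·63; (2/363) = -1 since 363 mod 8 = 3, so (252/363) = (-1)^2·(63/363); sign now +1
reciprocity: (63/363) = -1·(363/63) since 63 mod 4 = 3, 363 mod 4 = 3; sign now -1
(363/63) = (48/63)   [reduce mod 63]
48 = 2^4·3; (2/63) = +1 since 63 mod 8 = 7, so (48/63) = (+1)^4·(3/63); sign now -1
reciprocity: (3/63) = -1·(63/3) since 3 mod 4 = 3, 63 mod 4 = 3; sign now +1
(63/3) = (0/3)   [reduce mod 3]
(0/3) = 0   [gcd(a, n) > 1]; final value = 0

0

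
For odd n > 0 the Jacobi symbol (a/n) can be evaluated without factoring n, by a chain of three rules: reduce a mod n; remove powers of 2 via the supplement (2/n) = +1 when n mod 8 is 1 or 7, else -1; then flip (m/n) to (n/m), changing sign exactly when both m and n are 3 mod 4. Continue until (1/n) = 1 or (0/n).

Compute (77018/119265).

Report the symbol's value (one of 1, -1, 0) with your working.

1

77018 = 2^1·38509; (2/119265) = +1 since 119265 mod 8 = 1, so (77018/119265) = (+1)^1·(38509/119265); sign now +1
reciprocity: (38509/119265) = +1·(119265/38509) since 38509 mod 4 = 1, 119265 mod 4 = 1; sign now +1
(119265/38509) = (3738/38509)   [reduce mod 38509]
3738 = 2^1·1869; (2/38509) = -1 since 38509 mod 8 = 5, so (3738/38509) = (-1)^1·(1869/38509); sign now -1
reciprocity: (1869/38509) = +1·(38509/1869) since 1869 mod 4 = 1, 38509 mod 4 = 1; sign now -1
(38509/1869) = (1129/1869)   [reduce mod 1869]
reciprocity: (1129/1869) = +1·(1869/1129) since 1129 mod 4 = 1, 1869 mod 4 = 1; sign now -1
(1869/1129) = (740/1129)   [reduce mod 1129]
740 = 2^2·185; (2/1129) = +1 since 1129 mod 8 = 1, so (740/1129) = (+1)^2·(185/1129); sign now -1
reciprocity: (185/1129) = +1·(1129/185) since 185 mod 4 = 1, 1129 mod 4 = 1; sign now -1
(1129/185) = (19/185)   [reduce mod 185]
reciprocity: (19/185) = +1·(185/19) since 19 mod 4 = 3, 185 mod 4 = 1; sign now -1
(185/19) = (14/19)   [reduce mod 19]
14 = 2^1·7; (2/19) = -1 since 19 mod 8 = 3, so (14/19) = (-1)^1·(7/19); sign now +1
reciprocity: (7/19) = -1·(19/7) since 7 mod 4 = 3, 19 mod 4 = 3; sign now -1
(19/7) = (5/7)   [reduce mod 7]
reciprocity: (5/7) = +1·(7/5) since 5 mod 4 = 1, 7 mod 4 = 3; sign now -1
(7/5) = (2/5)   [reduce mod 5]
2 = 2^1·1; (2/5) = -1 since 5 mod 8 = 5, so (2/5) = (-1)^1·(1/5); sign now +1
(1/5) = 1; final value = sign = +1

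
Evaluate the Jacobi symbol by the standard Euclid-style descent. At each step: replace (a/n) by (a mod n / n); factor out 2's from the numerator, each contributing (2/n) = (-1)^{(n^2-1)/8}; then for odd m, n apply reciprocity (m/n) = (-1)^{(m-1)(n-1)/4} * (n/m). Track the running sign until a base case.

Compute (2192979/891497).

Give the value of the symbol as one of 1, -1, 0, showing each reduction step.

1

(2192979/891497): 2192979 mod 891497 = 409985, so (2192979/891497) = (409985/891497)
flip (409985/891497) -> (891497/409985): both odd, 409985 mod 4 = 1, 891497 mod 4 = 1, so the flip contributes +1; sign now +1
(891497/409985): 891497 mod 409985 = 71527, so (891497/409985) = (71527/409985)
flip (71527/409985) -> (409985/71527): both odd, 71527 mod 4 = 3, 409985 mod 4 = 1, so the flip contributes +1; sign now +1
(409985/71527): 409985 mod 71527 = 52350, so (409985/71527) = (52350/71527)
factor out 2^1: 52350 = 2^1·26175; with 71527 mod 8 = 7, (2/71527) = +1; sign now +1; continue with (26175/71527)
flip (26175/71527) -> (71527/26175): both odd, 26175 mod 4 = 3, 71527 mod 4 = 3, so the flip contributes -1; sign now -1
(71527/26175): 71527 mod 26175 = 19177, so (71527/26175) = (19177/26175)
flip (19177/26175) -> (26175/19177): both odd, 19177 mod 4 = 1, 26175 mod 4 = 3, so the flip contributes +1; sign now -1
(26175/19177): 26175 mod 19177 = 6998, so (26175/19177) = (6998/19177)
factor out 2^1: 6998 = 2^1·3499; with 19177 mod 8 = 1, (2/19177) = +1; sign now -1; continue with (3499/19177)
flip (3499/19177) -> (19177/3499): both odd, 3499 mod 4 = 3, 19177 mod 4 = 1, so the flip contributes +1; sign now -1
(19177/3499): 19177 mod 3499 = 1682, so (19177/3499) = (1682/3499)
factor out 2^1: 1682 = 2^1·841; with 3499 mod 8 = 3, (2/3499) = -1; sign now +1; continue with (841/3499)
flip (841/3499) -> (3499/841): both odd, 841 mod 4 = 1, 3499 mod 4 = 3, so the flip contributes +1; sign now +1
(3499/841): 3499 mod 841 = 135, so (3499/841) = (135/841)
flip (135/841) -> (841/135): both odd, 135 mod 4 = 3, 841 mod 4 = 1, so the flip contributes +1; sign now +1
(841/135): 841 mod 135 = 31, so (841/135) = (31/135)
flip (31/135) -> (135/31): both odd, 31 mod 4 = 3, 135 mod 4 = 3, so the flip contributes -1; sign now -1
(135/31): 135 mod 31 = 11, so (135/31) = (11/31)
flip (11/31) -> (31/11): both odd, 11 mod 4 = 3, 31 mod 4 = 3, so the flip contributes -1; sign now +1
(31/11): 31 mod 11 = 9, so (31/11) = (9/11)
flip (9/11) -> (11/9): both odd, 9 mod 4 = 1, 11 mod 4 = 3, so the flip contributes +1; sign now +1
(11/9): 11 mod 9 = 2, so (11/9) = (2/9)
factor out 2^1: 2 = 2^1·1; with 9 mod 8 = 1, (2/9) = +1; sign now +1; continue with (1/9)
reached (1/9) = 1, so the symbol is +1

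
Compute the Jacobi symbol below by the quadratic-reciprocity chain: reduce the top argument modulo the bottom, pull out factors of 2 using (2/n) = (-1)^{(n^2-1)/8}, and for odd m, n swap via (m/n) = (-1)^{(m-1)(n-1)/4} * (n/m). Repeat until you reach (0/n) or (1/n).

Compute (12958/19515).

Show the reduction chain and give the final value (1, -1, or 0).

12958 = 2^1·6479; (2/19515) = -1 since 19515 mod 8 = 3, so (12958/19515) = (-1)^1·(6479/19515); sign now -1
reciprocity: (6479/19515) = -1·(19515/6479) since 6479 mod 4 = 3, 19515 mod 4 = 3; sign now +1
(19515/6479) = (78/6479)   [reduce mod 6479]
78 = 2^1·39; (2/6479) = +1 since 6479 mod 8 = 7, so (78/6479) = (+1)^1·(39/6479); sign now +1
reciprocity: (39/6479) = -1·(6479/39) since 39 mod 4 = 3, 6479 mod 4 = 3; sign now -1
(6479/39) = (5/39)   [reduce mod 39]
reciprocity: (5/39) = +1·(39/5) since 5 mod 4 = 1, 39 mod 4 = 3; sign now -1
(39/5) = (4/5)   [reduce mod 5]
4 = 2^2·1; (2/5) = -1 since 5 mod 8 = 5, so (4/5) = (-1)^2·(1/5); sign now -1
(1/5) = 1; final value = sign = -1

-1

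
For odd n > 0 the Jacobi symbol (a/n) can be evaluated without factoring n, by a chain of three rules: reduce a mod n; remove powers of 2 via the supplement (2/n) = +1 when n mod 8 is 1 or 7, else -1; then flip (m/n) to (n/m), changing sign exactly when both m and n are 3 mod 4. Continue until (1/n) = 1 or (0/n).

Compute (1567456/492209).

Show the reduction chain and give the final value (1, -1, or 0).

(1567456/492209) = (90829/492209)   [reduce mod 492209]
reciprocity: (90829/492209) = +1·(492209/90829) since 90829 mod 4 = 1, 492209 mod 4 = 1; sign now +1
(492209/90829) = (38064/90829)   [reduce mod 90829]
38064 = 2^4·2379; (2/90829) = -1 since 90829 mod 8 = 5, so (38064/90829) = (-1)^4·(2379/90829); sign now +1
reciprocity: (2379/90829) = +1·(90829/2379) since 2379 mod 4 = 3, 90829 mod 4 = 1; sign now +1
(90829/2379) = (427/2379)   [reduce mod 2379]
reciprocity: (427/2379) = -1·(2379/427) since 427 mod 4 = 3, 2379 mod 4 = 3; sign now -1
(2379/427) = (244/427)   [reduce mod 427]
244 = 2^2·61; (2/427) = -1 since 427 mod 8 = 3, so (244/427) = (-1)^2·(61/427); sign now -1
reciprocity: (61/427) = +1·(427/61) since 61 mod 4 = 1, 427 mod 4 = 3; sign now -1
(427/61) = (0/61)   [reduce mod 61]
(0/61) = 0   [gcd(a, n) > 1]; final value = 0

0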